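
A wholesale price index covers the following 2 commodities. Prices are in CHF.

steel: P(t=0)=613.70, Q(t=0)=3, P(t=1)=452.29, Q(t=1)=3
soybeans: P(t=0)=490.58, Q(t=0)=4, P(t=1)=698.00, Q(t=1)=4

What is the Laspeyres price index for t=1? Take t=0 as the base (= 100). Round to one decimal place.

109.1

Laspeyres price index uses base-period quantities as weights.
ΣP(t=1)·Q(t=0) = 452.29×3 + 698.00×4 = 1356.87 + 2792 = 4148.87
ΣP(t=0)·Q(t=0) = 613.70×3 + 490.58×4 = 1841.1 + 1962.32 = 3803.42
Index = 4148.87 / 3803.42 × 100 = 109.0826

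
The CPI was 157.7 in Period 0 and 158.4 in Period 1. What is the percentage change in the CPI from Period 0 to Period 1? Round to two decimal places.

Change = (158.4 − 157.7) / 157.7 × 100
       = 0.7 / 157.7 × 100 = 0.4439%

0.44%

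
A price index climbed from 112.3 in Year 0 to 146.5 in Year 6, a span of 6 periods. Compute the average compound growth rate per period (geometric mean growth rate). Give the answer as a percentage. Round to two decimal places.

4.53%

Growth factor = (146.5/112.3)^(1/6) = (1.304541)^(1/6) = 1.045305
Growth rate = 1.045305 − 1 = 0.045305 = 4.5305%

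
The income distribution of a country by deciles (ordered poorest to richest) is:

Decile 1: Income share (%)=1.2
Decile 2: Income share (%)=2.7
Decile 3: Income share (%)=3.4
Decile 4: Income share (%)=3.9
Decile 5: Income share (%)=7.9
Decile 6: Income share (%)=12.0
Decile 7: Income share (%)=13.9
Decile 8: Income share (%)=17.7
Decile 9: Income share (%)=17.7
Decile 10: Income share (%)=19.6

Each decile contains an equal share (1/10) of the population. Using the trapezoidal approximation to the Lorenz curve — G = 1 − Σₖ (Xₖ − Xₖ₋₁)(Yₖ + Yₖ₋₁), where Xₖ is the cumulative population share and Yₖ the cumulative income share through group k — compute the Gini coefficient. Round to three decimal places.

Cumulative income shares Yₖ: 0.0120, 0.0390, 0.0730, 0.1120, 0.1910, 0.3110, 0.4500, 0.6270, 0.8040, 1.0000
Σ (Xₖ−Xₖ₋₁)(Yₖ+Yₖ₋₁) = (1/10)(0.0120+0.0000) + (1/10)(0.0390+0.0120) + (1/10)(0.0730+0.0390) + (1/10)(0.1120+0.0730) + (1/10)(0.1910+0.1120) + (1/10)(0.3110+0.1910) + (1/10)(0.4500+0.3110) + (1/10)(0.6270+0.4500) + (1/10)(0.8040+0.6270) + (1/10)(1.0000+0.8040)
  = 0.0012 + 0.0051 + 0.0112 + 0.0185 + 0.0303 + 0.0502 + 0.0761 + 0.1077 + 0.1431 + 0.1804 = 0.6238
G = 1 − 0.6238 = 0.3762

0.376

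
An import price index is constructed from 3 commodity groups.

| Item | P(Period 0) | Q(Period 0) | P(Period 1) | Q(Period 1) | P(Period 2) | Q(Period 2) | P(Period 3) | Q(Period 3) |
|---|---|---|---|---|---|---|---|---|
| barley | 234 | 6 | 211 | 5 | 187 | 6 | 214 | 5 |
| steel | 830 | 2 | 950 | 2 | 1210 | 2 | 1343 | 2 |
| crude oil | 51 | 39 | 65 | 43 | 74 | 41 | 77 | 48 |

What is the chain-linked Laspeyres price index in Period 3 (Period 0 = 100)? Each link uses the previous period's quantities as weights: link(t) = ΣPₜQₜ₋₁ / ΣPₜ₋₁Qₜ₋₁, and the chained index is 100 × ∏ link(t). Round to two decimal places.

139.01

Link Period 0→Period 1:
ΣP(Period 1)Q(Period 0) = 211×6 + 950×2 + 65×39 = 1266 + 1900 + 2535 = 5701
ΣP(Period 0)Q(Period 0) = 234×6 + 830×2 + 51×39 = 1404 + 1660 + 1989 = 5053
link = 5701/5053 = 1.128241
Link Period 1→Period 2:
ΣP(Period 2)Q(Period 1) = 187×5 + 1210×2 + 74×43 = 935 + 2420 + 3182 = 6537
ΣP(Period 1)Q(Period 1) = 211×5 + 950×2 + 65×43 = 1055 + 1900 + 2795 = 5750
link = 6537/5750 = 1.136870
Link Period 2→Period 3:
ΣP(Period 3)Q(Period 2) = 214×6 + 1343×2 + 77×41 = 1284 + 2686 + 3157 = 7127
ΣP(Period 2)Q(Period 2) = 187×6 + 1210×2 + 74×41 = 1122 + 2420 + 3034 = 6576
link = 7127/6576 = 1.083790
Chained index = 100 × 1.128241 × 1.136870 × 1.083790 = 139.0136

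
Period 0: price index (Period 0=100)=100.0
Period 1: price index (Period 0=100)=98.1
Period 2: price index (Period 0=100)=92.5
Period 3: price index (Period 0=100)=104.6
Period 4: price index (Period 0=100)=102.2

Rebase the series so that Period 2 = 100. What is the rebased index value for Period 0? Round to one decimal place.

108.1

Rebased(Period 0) = 100.0 / 92.5 × 100 = 108.1081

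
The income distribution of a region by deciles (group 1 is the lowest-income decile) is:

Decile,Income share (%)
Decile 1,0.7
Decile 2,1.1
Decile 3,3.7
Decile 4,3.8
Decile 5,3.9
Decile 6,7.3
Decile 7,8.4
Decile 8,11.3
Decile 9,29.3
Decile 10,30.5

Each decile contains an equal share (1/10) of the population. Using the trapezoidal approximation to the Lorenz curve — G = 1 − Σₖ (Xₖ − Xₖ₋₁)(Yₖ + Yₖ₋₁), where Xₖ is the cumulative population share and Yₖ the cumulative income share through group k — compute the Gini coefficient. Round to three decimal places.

0.521

Cumulative income shares Yₖ: 0.0070, 0.0180, 0.0550, 0.0930, 0.1320, 0.2050, 0.2890, 0.4020, 0.6950, 1.0000
Σ (Xₖ−Xₖ₋₁)(Yₖ+Yₖ₋₁) = (1/10)(0.0070+0.0000) + (1/10)(0.0180+0.0070) + (1/10)(0.0550+0.0180) + (1/10)(0.0930+0.0550) + (1/10)(0.1320+0.0930) + (1/10)(0.2050+0.1320) + (1/10)(0.2890+0.2050) + (1/10)(0.4020+0.2890) + (1/10)(0.6950+0.4020) + (1/10)(1.0000+0.6950)
  = 0.0007 + 0.0025 + 0.0073 + 0.0148 + 0.0225 + 0.0337 + 0.0494 + 0.0691 + 0.1097 + 0.1695 = 0.4792
G = 1 − 0.4792 = 0.5208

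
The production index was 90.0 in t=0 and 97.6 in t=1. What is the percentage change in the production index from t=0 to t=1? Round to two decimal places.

8.44%

Change = (97.6 − 90.0) / 90.0 × 100
       = 7.6 / 90.0 × 100 = 8.4444%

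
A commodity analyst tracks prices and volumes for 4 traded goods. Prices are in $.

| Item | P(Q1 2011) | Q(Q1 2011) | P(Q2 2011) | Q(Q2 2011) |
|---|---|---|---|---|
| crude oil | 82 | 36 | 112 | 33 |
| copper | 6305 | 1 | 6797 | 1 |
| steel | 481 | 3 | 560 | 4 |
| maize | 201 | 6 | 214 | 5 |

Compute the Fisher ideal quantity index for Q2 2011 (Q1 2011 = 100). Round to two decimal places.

Laspeyres component (base-period weights):
ΣP(Q1 2011)Q(Q2 2011) = 82×33 + 6305×1 + 481×4 + 201×5 = 2706 + 6305 + 1924 + 1005 = 11940
ΣP(Q1 2011)Q(Q1 2011) = 82×36 + 6305×1 + 481×3 + 201×6 = 2952 + 6305 + 1443 + 1206 = 11906
L = 11940 / 11906 × 100 = 100.2856
Paasche component (current-period weights):
ΣP(Q2 2011)Q(Q2 2011) = 112×33 + 6797×1 + 560×4 + 214×5 = 3696 + 6797 + 2240 + 1070 = 13803
ΣP(Q2 2011)Q(Q1 2011) = 112×36 + 6797×1 + 560×3 + 214×6 = 4032 + 6797 + 1680 + 1284 = 13793
P = 13803 / 13793 × 100 = 100.0725
Fisher = √(L × P) = √(100.2856 × 100.0725) = 100.1790

100.18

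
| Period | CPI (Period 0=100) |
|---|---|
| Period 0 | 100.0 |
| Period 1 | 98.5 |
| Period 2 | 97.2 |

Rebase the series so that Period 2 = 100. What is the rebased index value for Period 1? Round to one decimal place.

Rebased(Period 1) = 98.5 / 97.2 × 100 = 101.3374

101.3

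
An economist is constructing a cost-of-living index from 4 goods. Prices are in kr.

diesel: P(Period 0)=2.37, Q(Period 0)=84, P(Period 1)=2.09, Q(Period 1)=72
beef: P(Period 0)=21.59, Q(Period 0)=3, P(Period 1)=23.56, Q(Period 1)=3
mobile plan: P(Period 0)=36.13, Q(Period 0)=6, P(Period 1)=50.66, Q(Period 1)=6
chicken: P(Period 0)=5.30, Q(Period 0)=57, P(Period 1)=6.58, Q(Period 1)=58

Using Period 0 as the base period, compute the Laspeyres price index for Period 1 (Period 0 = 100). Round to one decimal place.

Laspeyres price index uses base-period quantities as weights.
ΣP(Period 1)·Q(Period 0) = 2.09×84 + 23.56×3 + 50.66×6 + 6.58×57 = 175.56 + 70.68 + 303.96 + 375.06 = 925.26
ΣP(Period 0)·Q(Period 0) = 2.37×84 + 21.59×3 + 36.13×6 + 5.30×57 = 199.08 + 64.77 + 216.78 + 302.1 = 782.73
Index = 925.26 / 782.73 × 100 = 118.2093

118.2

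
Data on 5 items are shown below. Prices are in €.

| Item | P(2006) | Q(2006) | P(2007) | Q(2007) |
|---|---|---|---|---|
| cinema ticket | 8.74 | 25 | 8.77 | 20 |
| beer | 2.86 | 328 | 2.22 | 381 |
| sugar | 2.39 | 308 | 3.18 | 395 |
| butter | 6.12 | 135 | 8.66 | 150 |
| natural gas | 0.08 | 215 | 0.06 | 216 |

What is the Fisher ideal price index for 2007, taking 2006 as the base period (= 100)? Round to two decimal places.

113.90

Laspeyres component (base-period weights):
ΣP(2007)Q(2006) = 8.77×25 + 2.22×328 + 3.18×308 + 8.66×135 + 0.06×215 = 219.25 + 728.16 + 979.44 + 1169.1 + 12.9 = 3108.85
ΣP(2006)Q(2006) = 8.74×25 + 2.86×328 + 2.39×308 + 6.12×135 + 0.08×215 = 218.5 + 938.08 + 736.12 + 826.2 + 17.2 = 2736.1
L = 3108.85 / 2736.1 × 100 = 113.6234
Paasche component (current-period weights):
ΣP(2007)Q(2007) = 8.77×20 + 2.22×381 + 3.18×395 + 8.66×150 + 0.06×216 = 175.4 + 845.82 + 1256.1 + 1299 + 12.96 = 3589.28
ΣP(2006)Q(2007) = 8.74×20 + 2.86×381 + 2.39×395 + 6.12×150 + 0.08×216 = 174.8 + 1089.66 + 944.05 + 918 + 17.28 = 3143.79
P = 3589.28 / 3143.79 × 100 = 114.1705
Fisher = √(L × P) = √(113.6234 × 114.1705) = 113.8966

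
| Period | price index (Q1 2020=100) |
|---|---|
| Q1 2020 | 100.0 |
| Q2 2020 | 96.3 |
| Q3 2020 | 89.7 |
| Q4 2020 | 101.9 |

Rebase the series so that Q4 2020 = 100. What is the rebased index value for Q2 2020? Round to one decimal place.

Rebased(Q2 2020) = 96.3 / 101.9 × 100 = 94.5044

94.5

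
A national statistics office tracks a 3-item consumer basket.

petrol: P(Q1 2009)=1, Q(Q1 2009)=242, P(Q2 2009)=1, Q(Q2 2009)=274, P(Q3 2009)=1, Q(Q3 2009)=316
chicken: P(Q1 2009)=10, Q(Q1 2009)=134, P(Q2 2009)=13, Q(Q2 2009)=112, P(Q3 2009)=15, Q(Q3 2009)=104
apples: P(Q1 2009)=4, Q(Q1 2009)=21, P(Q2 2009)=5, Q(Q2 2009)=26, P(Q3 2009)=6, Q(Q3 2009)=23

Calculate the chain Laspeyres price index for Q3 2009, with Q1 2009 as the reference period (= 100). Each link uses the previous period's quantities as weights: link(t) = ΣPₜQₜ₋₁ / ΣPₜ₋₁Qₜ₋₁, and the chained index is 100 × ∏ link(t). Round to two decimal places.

142.24

Link Q1 2009→Q2 2009:
ΣP(Q2 2009)Q(Q1 2009) = 1×242 + 13×134 + 5×21 = 242 + 1742 + 105 = 2089
ΣP(Q1 2009)Q(Q1 2009) = 1×242 + 10×134 + 4×21 = 242 + 1340 + 84 = 1666
link = 2089/1666 = 1.253902
Link Q2 2009→Q3 2009:
ΣP(Q3 2009)Q(Q2 2009) = 1×274 + 15×112 + 6×26 = 274 + 1680 + 156 = 2110
ΣP(Q2 2009)Q(Q2 2009) = 1×274 + 13×112 + 5×26 = 274 + 1456 + 130 = 1860
link = 2110/1860 = 1.134409
Chained index = 100 × 1.253902 × 1.134409 = 142.2437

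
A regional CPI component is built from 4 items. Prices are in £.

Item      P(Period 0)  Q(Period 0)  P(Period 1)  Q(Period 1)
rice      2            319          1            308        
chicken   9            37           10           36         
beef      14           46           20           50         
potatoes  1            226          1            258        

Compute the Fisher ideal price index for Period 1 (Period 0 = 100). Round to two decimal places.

Laspeyres component (base-period weights):
ΣP(Period 1)Q(Period 0) = 1×319 + 10×37 + 20×46 + 1×226 = 319 + 370 + 920 + 226 = 1835
ΣP(Period 0)Q(Period 0) = 2×319 + 9×37 + 14×46 + 1×226 = 638 + 333 + 644 + 226 = 1841
L = 1835 / 1841 × 100 = 99.6741
Paasche component (current-period weights):
ΣP(Period 1)Q(Period 1) = 1×308 + 10×36 + 20×50 + 1×258 = 308 + 360 + 1000 + 258 = 1926
ΣP(Period 0)Q(Period 1) = 2×308 + 9×36 + 14×50 + 1×258 = 616 + 324 + 700 + 258 = 1898
P = 1926 / 1898 × 100 = 101.4752
Fisher = √(L × P) = √(99.6741 × 101.4752) = 100.5706

100.57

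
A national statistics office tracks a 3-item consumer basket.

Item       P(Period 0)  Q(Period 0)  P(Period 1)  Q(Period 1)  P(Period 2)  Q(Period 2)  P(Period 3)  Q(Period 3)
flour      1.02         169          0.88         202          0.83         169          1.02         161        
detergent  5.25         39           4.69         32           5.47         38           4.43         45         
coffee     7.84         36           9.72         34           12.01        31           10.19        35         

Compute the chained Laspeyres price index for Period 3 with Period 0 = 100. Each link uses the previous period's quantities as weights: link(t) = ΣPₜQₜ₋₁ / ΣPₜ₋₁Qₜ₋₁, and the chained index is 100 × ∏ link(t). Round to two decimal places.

107.47

Link Period 0→Period 1:
ΣP(Period 1)Q(Period 0) = 0.88×169 + 4.69×39 + 9.72×36 = 148.72 + 182.91 + 349.92 = 681.55
ΣP(Period 0)Q(Period 0) = 1.02×169 + 5.25×39 + 7.84×36 = 172.38 + 204.75 + 282.24 = 659.37
link = 681.55/659.37 = 1.033638
Link Period 1→Period 2:
ΣP(Period 2)Q(Period 1) = 0.83×202 + 5.47×32 + 12.01×34 = 167.66 + 175.04 + 408.34 = 751.04
ΣP(Period 1)Q(Period 1) = 0.88×202 + 4.69×32 + 9.72×34 = 177.76 + 150.08 + 330.48 = 658.32
link = 751.04/658.32 = 1.140843
Link Period 2→Period 3:
ΣP(Period 3)Q(Period 2) = 1.02×169 + 4.43×38 + 10.19×31 = 172.38 + 168.34 + 315.89 = 656.61
ΣP(Period 2)Q(Period 2) = 0.83×169 + 5.47×38 + 12.01×31 = 140.27 + 207.86 + 372.31 = 720.44
link = 656.61/720.44 = 0.911401
Chained index = 100 × 1.033638 × 1.140843 × 0.911401 = 107.4742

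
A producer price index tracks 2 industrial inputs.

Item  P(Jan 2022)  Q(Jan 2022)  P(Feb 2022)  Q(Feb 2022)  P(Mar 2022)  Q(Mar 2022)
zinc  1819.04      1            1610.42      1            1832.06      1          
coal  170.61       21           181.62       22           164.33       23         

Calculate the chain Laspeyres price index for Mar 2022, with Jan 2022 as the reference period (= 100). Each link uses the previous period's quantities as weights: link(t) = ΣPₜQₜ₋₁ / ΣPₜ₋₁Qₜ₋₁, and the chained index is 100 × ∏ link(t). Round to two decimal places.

97.57

Link Jan 2022→Feb 2022:
ΣP(Feb 2022)Q(Jan 2022) = 1610.42×1 + 181.62×21 = 1610.42 + 3814.02 = 5424.44
ΣP(Jan 2022)Q(Jan 2022) = 1819.04×1 + 170.61×21 = 1819.04 + 3582.81 = 5401.85
link = 5424.44/5401.85 = 1.004182
Link Feb 2022→Mar 2022:
ΣP(Mar 2022)Q(Feb 2022) = 1832.06×1 + 164.33×22 = 1832.06 + 3615.26 = 5447.32
ΣP(Feb 2022)Q(Feb 2022) = 1610.42×1 + 181.62×22 = 1610.42 + 3995.64 = 5606.06
link = 5447.32/5606.06 = 0.971684
Chained index = 100 × 1.004182 × 0.971684 = 97.5748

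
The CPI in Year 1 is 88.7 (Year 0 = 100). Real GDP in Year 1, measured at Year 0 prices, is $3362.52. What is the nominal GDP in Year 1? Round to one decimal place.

Nominal = Real × (Index/100) = 3362.52 × (88.7/100)
        = 3362.52 × 0.887 = 2982.5552

2982.6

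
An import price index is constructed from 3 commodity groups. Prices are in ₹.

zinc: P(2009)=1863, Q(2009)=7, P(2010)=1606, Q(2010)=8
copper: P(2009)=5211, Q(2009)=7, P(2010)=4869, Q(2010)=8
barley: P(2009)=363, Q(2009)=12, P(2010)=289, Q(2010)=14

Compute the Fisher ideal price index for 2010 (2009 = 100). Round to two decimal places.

90.56

Laspeyres component (base-period weights):
ΣP(2010)Q(2009) = 1606×7 + 4869×7 + 289×12 = 11242 + 34083 + 3468 = 48793
ΣP(2009)Q(2009) = 1863×7 + 5211×7 + 363×12 = 13041 + 36477 + 4356 = 53874
L = 48793 / 53874 × 100 = 90.5687
Paasche component (current-period weights):
ΣP(2010)Q(2010) = 1606×8 + 4869×8 + 289×14 = 12848 + 38952 + 4046 = 55846
ΣP(2009)Q(2010) = 1863×8 + 5211×8 + 363×14 = 14904 + 41688 + 5082 = 61674
P = 55846 / 61674 × 100 = 90.5503
Fisher = √(L × P) = √(90.5687 × 90.5503) = 90.5595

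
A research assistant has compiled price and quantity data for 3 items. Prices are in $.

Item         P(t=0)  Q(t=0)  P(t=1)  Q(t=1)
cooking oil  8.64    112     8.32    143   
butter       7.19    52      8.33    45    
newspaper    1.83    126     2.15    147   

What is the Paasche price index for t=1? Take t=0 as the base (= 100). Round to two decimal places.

102.88

Paasche price index uses current-period quantities as weights.
ΣP(t=1)·Q(t=1) = 8.32×143 + 8.33×45 + 2.15×147 = 1189.76 + 374.85 + 316.05 = 1880.66
ΣP(t=0)·Q(t=1) = 8.64×143 + 7.19×45 + 1.83×147 = 1235.52 + 323.55 + 269.01 = 1828.08
Index = 1880.66 / 1828.08 × 100 = 102.8762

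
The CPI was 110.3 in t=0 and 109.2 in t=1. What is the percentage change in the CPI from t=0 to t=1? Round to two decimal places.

-1.00%

Change = (109.2 − 110.3) / 110.3 × 100
       = -1.1 / 110.3 × 100 = -0.9973%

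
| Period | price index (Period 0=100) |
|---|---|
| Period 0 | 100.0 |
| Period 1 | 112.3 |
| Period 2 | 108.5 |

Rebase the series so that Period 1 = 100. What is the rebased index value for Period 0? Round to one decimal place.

Rebased(Period 0) = 100.0 / 112.3 × 100 = 89.0472

89.0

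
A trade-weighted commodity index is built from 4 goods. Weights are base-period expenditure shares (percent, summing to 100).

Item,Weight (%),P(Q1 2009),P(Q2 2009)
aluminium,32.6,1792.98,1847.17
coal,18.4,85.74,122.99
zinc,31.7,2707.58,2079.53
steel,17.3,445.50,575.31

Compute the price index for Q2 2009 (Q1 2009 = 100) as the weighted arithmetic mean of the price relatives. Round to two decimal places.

106.67

aluminium: 32.6 × (1847.17/1792.98) = 32.6 × 1.030223 = 33.5853
coal: 18.4 × (122.99/85.74) = 18.4 × 1.434453 = 26.3939
zinc: 31.7 × (2079.53/2707.58) = 31.7 × 0.768040 = 24.3469
steel: 17.3 × (575.31/445.50) = 17.3 × 1.291380 = 22.3409
Index = Σ wᵢ·(p₁ᵢ/p₀ᵢ) = 33.5853 + 26.3939 + 24.3469 + 22.3409 = 106.6670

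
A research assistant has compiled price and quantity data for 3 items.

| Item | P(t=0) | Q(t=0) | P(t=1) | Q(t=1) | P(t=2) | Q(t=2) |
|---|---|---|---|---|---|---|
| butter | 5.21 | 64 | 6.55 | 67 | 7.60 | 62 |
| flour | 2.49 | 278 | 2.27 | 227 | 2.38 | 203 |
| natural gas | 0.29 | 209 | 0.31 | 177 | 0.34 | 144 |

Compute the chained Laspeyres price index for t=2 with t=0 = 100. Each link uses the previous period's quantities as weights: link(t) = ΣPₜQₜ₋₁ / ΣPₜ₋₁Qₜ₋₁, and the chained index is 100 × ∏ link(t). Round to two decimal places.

Link t=0→t=1:
ΣP(t=1)Q(t=0) = 6.55×64 + 2.27×278 + 0.31×209 = 419.2 + 631.06 + 64.79 = 1115.05
ΣP(t=0)Q(t=0) = 5.21×64 + 2.49×278 + 0.29×209 = 333.44 + 692.22 + 60.61 = 1086.27
link = 1115.05/1086.27 = 1.026494
Link t=1→t=2:
ΣP(t=2)Q(t=1) = 7.60×67 + 2.38×227 + 0.34×177 = 509.2 + 540.26 + 60.18 = 1109.64
ΣP(t=1)Q(t=1) = 6.55×67 + 2.27×227 + 0.31×177 = 438.85 + 515.29 + 54.87 = 1009.01
link = 1109.64/1009.01 = 1.099731
Chained index = 100 × 1.026494 × 1.099731 = 112.8868

112.89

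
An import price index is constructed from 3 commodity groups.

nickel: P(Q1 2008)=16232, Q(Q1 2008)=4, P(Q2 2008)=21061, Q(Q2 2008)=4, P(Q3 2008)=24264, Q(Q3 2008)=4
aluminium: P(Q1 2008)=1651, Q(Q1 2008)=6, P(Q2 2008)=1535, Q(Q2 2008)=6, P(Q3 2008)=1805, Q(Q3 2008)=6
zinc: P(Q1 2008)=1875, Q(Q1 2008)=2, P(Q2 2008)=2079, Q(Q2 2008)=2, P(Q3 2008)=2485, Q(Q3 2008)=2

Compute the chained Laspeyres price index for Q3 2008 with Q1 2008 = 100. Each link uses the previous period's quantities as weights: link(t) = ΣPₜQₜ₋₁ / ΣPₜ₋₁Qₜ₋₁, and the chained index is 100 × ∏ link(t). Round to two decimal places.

143.61

Link Q1 2008→Q2 2008:
ΣP(Q2 2008)Q(Q1 2008) = 21061×4 + 1535×6 + 2079×2 = 84244 + 9210 + 4158 = 97612
ΣP(Q1 2008)Q(Q1 2008) = 16232×4 + 1651×6 + 1875×2 = 64928 + 9906 + 3750 = 78584
link = 97612/78584 = 1.242136
Link Q2 2008→Q3 2008:
ΣP(Q3 2008)Q(Q2 2008) = 24264×4 + 1805×6 + 2485×2 = 97056 + 10830 + 4970 = 112856
ΣP(Q2 2008)Q(Q2 2008) = 21061×4 + 1535×6 + 2079×2 = 84244 + 9210 + 4158 = 97612
link = 112856/97612 = 1.156169
Chained index = 100 × 1.242136 × 1.156169 = 143.6119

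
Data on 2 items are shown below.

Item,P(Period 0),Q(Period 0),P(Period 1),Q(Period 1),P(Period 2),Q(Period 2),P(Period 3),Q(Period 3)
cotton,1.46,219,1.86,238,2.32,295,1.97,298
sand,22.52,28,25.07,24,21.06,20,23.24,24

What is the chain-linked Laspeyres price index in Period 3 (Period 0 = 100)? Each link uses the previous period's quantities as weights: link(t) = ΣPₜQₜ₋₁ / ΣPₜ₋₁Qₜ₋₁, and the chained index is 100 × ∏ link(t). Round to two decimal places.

Link Period 0→Period 1:
ΣP(Period 1)Q(Period 0) = 1.86×219 + 25.07×28 = 407.34 + 701.96 = 1109.3
ΣP(Period 0)Q(Period 0) = 1.46×219 + 22.52×28 = 319.74 + 630.56 = 950.3
link = 1109.3/950.3 = 1.167316
Link Period 1→Period 2:
ΣP(Period 2)Q(Period 1) = 2.32×238 + 21.06×24 = 552.16 + 505.44 = 1057.6
ΣP(Period 1)Q(Period 1) = 1.86×238 + 25.07×24 = 442.68 + 601.68 = 1044.36
link = 1057.6/1044.36 = 1.012678
Link Period 2→Period 3:
ΣP(Period 3)Q(Period 2) = 1.97×295 + 23.24×20 = 581.15 + 464.8 = 1045.95
ΣP(Period 2)Q(Period 2) = 2.32×295 + 21.06×20 = 684.4 + 421.2 = 1105.6
link = 1045.95/1105.6 = 0.946047
Chained index = 100 × 1.167316 × 1.012678 × 0.946047 = 111.8336

111.83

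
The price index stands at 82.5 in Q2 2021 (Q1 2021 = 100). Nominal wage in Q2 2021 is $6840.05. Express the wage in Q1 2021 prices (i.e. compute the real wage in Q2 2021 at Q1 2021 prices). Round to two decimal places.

Real = Nominal ÷ (Index/100) = 6840.05 ÷ (82.5/100)
     = 6840.05 ÷ 0.825 = 8290.9697

8290.97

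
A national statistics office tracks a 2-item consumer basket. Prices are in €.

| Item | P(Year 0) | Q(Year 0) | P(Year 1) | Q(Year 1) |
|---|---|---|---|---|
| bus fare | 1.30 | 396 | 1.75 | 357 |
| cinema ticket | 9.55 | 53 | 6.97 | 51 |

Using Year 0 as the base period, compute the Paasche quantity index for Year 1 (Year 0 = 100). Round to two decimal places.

92.26

Paasche quantity index uses current-period prices as weights.
ΣP(Year 1)·Q(Year 1) = 1.75×357 + 6.97×51 = 624.75 + 355.47 = 980.22
ΣP(Year 1)·Q(Year 0) = 1.75×396 + 6.97×53 = 693 + 369.41 = 1062.41
Index = 980.22 / 1062.41 × 100 = 92.2638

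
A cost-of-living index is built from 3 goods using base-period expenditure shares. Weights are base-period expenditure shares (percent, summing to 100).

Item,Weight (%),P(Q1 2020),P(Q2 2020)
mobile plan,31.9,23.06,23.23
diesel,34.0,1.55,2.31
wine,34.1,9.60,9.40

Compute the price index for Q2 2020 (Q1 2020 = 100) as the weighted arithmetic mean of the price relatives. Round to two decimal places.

116.20

mobile plan: 31.9 × (23.23/23.06) = 31.9 × 1.007372 = 32.1352
diesel: 34.0 × (2.31/1.55) = 34.0 × 1.490323 = 50.6710
wine: 34.1 × (9.40/9.60) = 34.1 × 0.979167 = 33.3896
Index = Σ wᵢ·(p₁ᵢ/p₀ᵢ) = 32.1352 + 50.6710 + 33.3896 = 116.1957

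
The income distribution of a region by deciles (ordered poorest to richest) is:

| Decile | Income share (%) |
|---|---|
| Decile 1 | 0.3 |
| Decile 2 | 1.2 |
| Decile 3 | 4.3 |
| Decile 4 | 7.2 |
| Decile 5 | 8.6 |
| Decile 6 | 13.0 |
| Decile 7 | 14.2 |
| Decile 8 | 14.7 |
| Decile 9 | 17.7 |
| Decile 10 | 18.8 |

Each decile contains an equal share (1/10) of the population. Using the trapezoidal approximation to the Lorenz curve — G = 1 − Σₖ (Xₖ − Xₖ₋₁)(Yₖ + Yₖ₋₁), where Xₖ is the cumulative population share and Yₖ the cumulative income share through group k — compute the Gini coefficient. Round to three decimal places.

Cumulative income shares Yₖ: 0.0030, 0.0150, 0.0580, 0.1300, 0.2160, 0.3460, 0.4880, 0.6350, 0.8120, 1.0000
Σ (Xₖ−Xₖ₋₁)(Yₖ+Yₖ₋₁) = (1/10)(0.0030+0.0000) + (1/10)(0.0150+0.0030) + (1/10)(0.0580+0.0150) + (1/10)(0.1300+0.0580) + (1/10)(0.2160+0.1300) + (1/10)(0.3460+0.2160) + (1/10)(0.4880+0.3460) + (1/10)(0.6350+0.4880) + (1/10)(0.8120+0.6350) + (1/10)(1.0000+0.8120)
  = 0.0003 + 0.0018 + 0.0073 + 0.0188 + 0.0346 + 0.0562 + 0.0834 + 0.1123 + 0.1447 + 0.1812 = 0.6406
G = 1 − 0.6406 = 0.3594

0.359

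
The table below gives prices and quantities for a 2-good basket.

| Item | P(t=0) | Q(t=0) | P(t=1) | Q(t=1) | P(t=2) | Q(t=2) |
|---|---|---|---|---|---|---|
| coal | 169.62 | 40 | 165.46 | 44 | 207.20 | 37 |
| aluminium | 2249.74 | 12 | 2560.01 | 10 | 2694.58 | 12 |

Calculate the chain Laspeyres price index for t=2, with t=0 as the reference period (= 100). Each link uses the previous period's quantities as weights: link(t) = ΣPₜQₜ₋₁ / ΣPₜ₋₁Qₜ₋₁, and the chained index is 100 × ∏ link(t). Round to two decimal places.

121.23

Link t=0→t=1:
ΣP(t=1)Q(t=0) = 165.46×40 + 2560.01×12 = 6618.4 + 30720.12 = 37338.52
ΣP(t=0)Q(t=0) = 169.62×40 + 2249.74×12 = 6784.8 + 26996.88 = 33781.68
link = 37338.52/33781.68 = 1.105289
Link t=1→t=2:
ΣP(t=2)Q(t=1) = 207.20×44 + 2694.58×10 = 9116.8 + 26945.8 = 36062.6
ΣP(t=1)Q(t=1) = 165.46×44 + 2560.01×10 = 7280.24 + 25600.1 = 32880.34
link = 36062.6/32880.34 = 1.096783
Chained index = 100 × 1.105289 × 1.096783 = 121.2262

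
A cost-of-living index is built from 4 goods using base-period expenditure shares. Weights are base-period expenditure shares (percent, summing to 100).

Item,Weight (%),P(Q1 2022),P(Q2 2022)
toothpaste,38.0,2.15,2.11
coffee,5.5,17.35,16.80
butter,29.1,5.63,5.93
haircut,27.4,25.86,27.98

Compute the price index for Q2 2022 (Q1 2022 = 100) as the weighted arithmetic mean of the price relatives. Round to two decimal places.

102.92

toothpaste: 38.0 × (2.11/2.15) = 38.0 × 0.981395 = 37.2930
coffee: 5.5 × (16.80/17.35) = 5.5 × 0.968300 = 5.3256
butter: 29.1 × (5.93/5.63) = 29.1 × 1.053286 = 30.6506
haircut: 27.4 × (27.98/25.86) = 27.4 × 1.081980 = 29.6462
Index = Σ wᵢ·(p₁ᵢ/p₀ᵢ) = 37.2930 + 5.3256 + 30.6506 + 29.6462 = 102.9155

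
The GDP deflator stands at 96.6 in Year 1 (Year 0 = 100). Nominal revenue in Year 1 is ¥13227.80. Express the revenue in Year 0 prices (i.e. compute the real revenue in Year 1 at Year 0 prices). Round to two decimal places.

Real = Nominal ÷ (Index/100) = 13227.80 ÷ (96.6/100)
     = 13227.80 ÷ 0.966 = 13693.3747

13693.37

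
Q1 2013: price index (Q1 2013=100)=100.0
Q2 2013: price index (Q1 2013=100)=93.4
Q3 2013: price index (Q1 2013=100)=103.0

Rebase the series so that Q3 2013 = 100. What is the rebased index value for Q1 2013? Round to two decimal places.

97.09

Rebased(Q1 2013) = 100.0 / 103.0 × 100 = 97.0874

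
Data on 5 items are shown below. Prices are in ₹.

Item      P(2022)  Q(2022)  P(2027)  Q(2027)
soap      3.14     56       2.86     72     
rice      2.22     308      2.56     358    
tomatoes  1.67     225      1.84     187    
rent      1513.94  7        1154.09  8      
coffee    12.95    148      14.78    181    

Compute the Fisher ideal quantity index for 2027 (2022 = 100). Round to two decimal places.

114.92

Laspeyres component (base-period weights):
ΣP(2022)Q(2027) = 3.14×72 + 2.22×358 + 1.67×187 + 1513.94×8 + 12.95×181 = 226.08 + 794.76 + 312.29 + 12111.52 + 2343.95 = 15788.6
ΣP(2022)Q(2022) = 3.14×56 + 2.22×308 + 1.67×225 + 1513.94×7 + 12.95×148 = 175.84 + 683.76 + 375.75 + 10597.58 + 1916.6 = 13749.53
L = 15788.6 / 13749.53 × 100 = 114.8301
Paasche component (current-period weights):
ΣP(2027)Q(2027) = 2.86×72 + 2.56×358 + 1.84×187 + 1154.09×8 + 14.78×181 = 205.92 + 916.48 + 344.08 + 9232.72 + 2675.18 = 13374.38
ΣP(2027)Q(2022) = 2.86×56 + 2.56×308 + 1.84×225 + 1154.09×7 + 14.78×148 = 160.16 + 788.48 + 414 + 8078.63 + 2187.44 = 11628.71
P = 13374.38 / 11628.71 × 100 = 115.0117
Fisher = √(L × P) = √(114.8301 × 115.0117) = 114.9209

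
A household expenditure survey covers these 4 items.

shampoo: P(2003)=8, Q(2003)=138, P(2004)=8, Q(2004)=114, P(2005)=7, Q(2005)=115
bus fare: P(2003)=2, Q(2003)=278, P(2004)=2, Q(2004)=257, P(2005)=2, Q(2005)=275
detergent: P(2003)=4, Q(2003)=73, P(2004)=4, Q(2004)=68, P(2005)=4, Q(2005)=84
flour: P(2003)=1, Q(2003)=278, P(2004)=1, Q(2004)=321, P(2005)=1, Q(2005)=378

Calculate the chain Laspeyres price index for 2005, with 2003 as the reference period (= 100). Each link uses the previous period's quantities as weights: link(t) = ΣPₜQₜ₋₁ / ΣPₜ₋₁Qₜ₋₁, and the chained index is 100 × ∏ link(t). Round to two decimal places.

94.35

Link 2003→2004:
ΣP(2004)Q(2003) = 8×138 + 2×278 + 4×73 + 1×278 = 1104 + 556 + 292 + 278 = 2230
ΣP(2003)Q(2003) = 8×138 + 2×278 + 4×73 + 1×278 = 1104 + 556 + 292 + 278 = 2230
link = 2230/2230 = 1.000000
Link 2004→2005:
ΣP(2005)Q(2004) = 7×114 + 2×257 + 4×68 + 1×321 = 798 + 514 + 272 + 321 = 1905
ΣP(2004)Q(2004) = 8×114 + 2×257 + 4×68 + 1×321 = 912 + 514 + 272 + 321 = 2019
link = 1905/2019 = 0.943536
Chained index = 100 × 1.000000 × 0.943536 = 94.3536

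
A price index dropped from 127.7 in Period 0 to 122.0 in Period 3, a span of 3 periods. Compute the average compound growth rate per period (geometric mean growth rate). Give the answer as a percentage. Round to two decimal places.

Growth factor = (122.0/127.7)^(1/3) = (0.955364)^(1/3) = 0.984894
Growth rate = 0.984894 − 1 = -0.015106 = -1.5106%

-1.51%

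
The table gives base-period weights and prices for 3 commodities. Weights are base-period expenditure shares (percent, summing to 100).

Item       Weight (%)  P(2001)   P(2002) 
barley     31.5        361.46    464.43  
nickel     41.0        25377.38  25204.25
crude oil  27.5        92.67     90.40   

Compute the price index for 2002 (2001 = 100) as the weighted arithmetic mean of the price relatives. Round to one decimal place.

barley: 31.5 × (464.43/361.46) = 31.5 × 1.284872 = 40.4735
nickel: 41.0 × (25204.25/25377.38) = 41.0 × 0.993178 = 40.7203
crude oil: 27.5 × (90.40/92.67) = 27.5 × 0.975504 = 26.8264
Index = Σ wᵢ·(p₁ᵢ/p₀ᵢ) = 40.4735 + 40.7203 + 26.8264 = 108.0201

108.0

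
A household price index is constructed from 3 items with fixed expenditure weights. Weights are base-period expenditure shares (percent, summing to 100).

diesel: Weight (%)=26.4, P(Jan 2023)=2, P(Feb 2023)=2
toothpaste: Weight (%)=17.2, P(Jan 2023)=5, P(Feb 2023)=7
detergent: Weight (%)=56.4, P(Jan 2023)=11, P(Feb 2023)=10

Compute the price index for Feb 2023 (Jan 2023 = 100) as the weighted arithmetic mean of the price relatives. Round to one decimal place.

101.8

diesel: 26.4 × (2/2) = 26.4 × 1.000000 = 26.4000
toothpaste: 17.2 × (7/5) = 17.2 × 1.400000 = 24.0800
detergent: 56.4 × (10/11) = 56.4 × 0.909091 = 51.2727
Index = Σ wᵢ·(p₁ᵢ/p₀ᵢ) = 26.4000 + 24.0800 + 51.2727 = 101.7527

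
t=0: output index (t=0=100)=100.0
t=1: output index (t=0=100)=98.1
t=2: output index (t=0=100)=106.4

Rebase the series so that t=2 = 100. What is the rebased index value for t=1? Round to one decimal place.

Rebased(t=1) = 98.1 / 106.4 × 100 = 92.1992

92.2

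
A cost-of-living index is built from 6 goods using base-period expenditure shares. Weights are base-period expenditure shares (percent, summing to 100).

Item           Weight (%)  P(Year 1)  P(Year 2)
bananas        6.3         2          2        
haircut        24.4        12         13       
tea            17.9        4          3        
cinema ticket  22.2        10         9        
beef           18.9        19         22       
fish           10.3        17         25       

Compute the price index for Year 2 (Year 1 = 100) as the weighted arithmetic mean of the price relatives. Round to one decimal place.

bananas: 6.3 × (2/2) = 6.3 × 1.000000 = 6.3000
haircut: 24.4 × (13/12) = 24.4 × 1.083333 = 26.4333
tea: 17.9 × (3/4) = 17.9 × 0.750000 = 13.4250
cinema ticket: 22.2 × (9/10) = 22.2 × 0.900000 = 19.9800
beef: 18.9 × (22/19) = 18.9 × 1.157895 = 21.8842
fish: 10.3 × (25/17) = 10.3 × 1.470588 = 15.1471
Index = Σ wᵢ·(p₁ᵢ/p₀ᵢ) = 6.3000 + 26.4333 + 13.4250 + 19.9800 + 21.8842 + 15.1471 = 103.1696

103.2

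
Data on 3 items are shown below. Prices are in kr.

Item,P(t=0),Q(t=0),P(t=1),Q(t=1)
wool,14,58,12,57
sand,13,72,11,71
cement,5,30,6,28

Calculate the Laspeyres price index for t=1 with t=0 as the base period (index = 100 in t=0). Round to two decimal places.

87.88

Laspeyres price index uses base-period quantities as weights.
ΣP(t=1)·Q(t=0) = 12×58 + 11×72 + 6×30 = 696 + 792 + 180 = 1668
ΣP(t=0)·Q(t=0) = 14×58 + 13×72 + 5×30 = 812 + 936 + 150 = 1898
Index = 1668 / 1898 × 100 = 87.8820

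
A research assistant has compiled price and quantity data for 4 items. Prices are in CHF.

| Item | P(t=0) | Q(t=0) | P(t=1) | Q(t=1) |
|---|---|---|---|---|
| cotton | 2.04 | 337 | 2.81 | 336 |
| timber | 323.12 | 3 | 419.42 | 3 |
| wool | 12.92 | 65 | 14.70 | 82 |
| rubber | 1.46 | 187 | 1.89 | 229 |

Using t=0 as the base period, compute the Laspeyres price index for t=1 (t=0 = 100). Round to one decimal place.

Laspeyres price index uses base-period quantities as weights.
ΣP(t=1)·Q(t=0) = 2.81×337 + 419.42×3 + 14.70×65 + 1.89×187 = 946.97 + 1258.26 + 955.5 + 353.43 = 3514.16
ΣP(t=0)·Q(t=0) = 2.04×337 + 323.12×3 + 12.92×65 + 1.46×187 = 687.48 + 969.36 + 839.8 + 273.02 = 2769.66
Index = 3514.16 / 2769.66 × 100 = 126.8806

126.9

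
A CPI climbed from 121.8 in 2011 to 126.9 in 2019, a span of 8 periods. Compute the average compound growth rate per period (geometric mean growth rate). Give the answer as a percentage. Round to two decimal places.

0.51%

Growth factor = (126.9/121.8)^(1/8) = (1.041872)^(1/8) = 1.005141
Growth rate = 1.005141 − 1 = 0.005141 = 0.5141%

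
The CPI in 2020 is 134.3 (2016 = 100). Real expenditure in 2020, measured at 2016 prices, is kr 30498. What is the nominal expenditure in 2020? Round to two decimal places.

Nominal = Real × (Index/100) = 30498 × (134.3/100)
        = 30498 × 1.343 = 40958.8140

40958.81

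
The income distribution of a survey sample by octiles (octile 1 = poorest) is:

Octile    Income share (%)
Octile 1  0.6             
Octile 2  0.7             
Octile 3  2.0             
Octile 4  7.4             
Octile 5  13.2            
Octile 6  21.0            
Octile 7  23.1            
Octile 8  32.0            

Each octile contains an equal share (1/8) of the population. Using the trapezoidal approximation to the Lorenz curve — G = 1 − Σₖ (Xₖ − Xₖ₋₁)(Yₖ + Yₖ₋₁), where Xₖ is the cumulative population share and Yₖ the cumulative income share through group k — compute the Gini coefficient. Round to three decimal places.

0.493

Cumulative income shares Yₖ: 0.0060, 0.0130, 0.0330, 0.1070, 0.2390, 0.4490, 0.6800, 1.0000
Σ (Xₖ−Xₖ₋₁)(Yₖ+Yₖ₋₁) = (1/8)(0.0060+0.0000) + (1/8)(0.0130+0.0060) + (1/8)(0.0330+0.0130) + (1/8)(0.1070+0.0330) + (1/8)(0.2390+0.1070) + (1/8)(0.4490+0.2390) + (1/8)(0.6800+0.4490) + (1/8)(1.0000+0.6800)
  = 0.0008 + 0.0024 + 0.0057 + 0.0175 + 0.0433 + 0.0860 + 0.1411 + 0.2100 = 0.5068
G = 1 − 0.5068 = 0.4932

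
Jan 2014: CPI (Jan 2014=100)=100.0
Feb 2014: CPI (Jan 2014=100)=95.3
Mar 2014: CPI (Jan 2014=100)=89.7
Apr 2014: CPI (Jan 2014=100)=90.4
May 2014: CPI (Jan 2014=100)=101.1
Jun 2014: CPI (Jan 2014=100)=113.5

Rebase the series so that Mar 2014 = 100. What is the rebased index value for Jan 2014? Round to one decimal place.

Rebased(Jan 2014) = 100.0 / 89.7 × 100 = 111.4827

111.5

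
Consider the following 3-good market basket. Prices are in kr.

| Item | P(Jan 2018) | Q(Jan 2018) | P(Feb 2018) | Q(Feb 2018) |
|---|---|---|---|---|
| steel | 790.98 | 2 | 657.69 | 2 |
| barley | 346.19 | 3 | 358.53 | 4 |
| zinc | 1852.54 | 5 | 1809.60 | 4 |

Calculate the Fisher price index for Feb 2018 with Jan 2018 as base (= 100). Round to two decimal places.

Laspeyres component (base-period weights):
ΣP(Feb 2018)Q(Jan 2018) = 657.69×2 + 358.53×3 + 1809.60×5 = 1315.38 + 1075.59 + 9048 = 11438.97
ΣP(Jan 2018)Q(Jan 2018) = 790.98×2 + 346.19×3 + 1852.54×5 = 1581.96 + 1038.57 + 9262.7 = 11883.23
L = 11438.97 / 11883.23 × 100 = 96.2615
Paasche component (current-period weights):
ΣP(Feb 2018)Q(Feb 2018) = 657.69×2 + 358.53×4 + 1809.60×4 = 1315.38 + 1434.12 + 7238.4 = 9987.9
ΣP(Jan 2018)Q(Feb 2018) = 790.98×2 + 346.19×4 + 1852.54×4 = 1581.96 + 1384.76 + 7410.16 = 10376.88
P = 9987.9 / 10376.88 × 100 = 96.2515
Fisher = √(L × P) = √(96.2615 × 96.2515) = 96.2565

96.26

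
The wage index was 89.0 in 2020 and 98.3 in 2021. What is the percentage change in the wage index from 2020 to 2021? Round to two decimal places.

10.45%

Change = (98.3 − 89.0) / 89.0 × 100
       = 9.3 / 89.0 × 100 = 10.4494%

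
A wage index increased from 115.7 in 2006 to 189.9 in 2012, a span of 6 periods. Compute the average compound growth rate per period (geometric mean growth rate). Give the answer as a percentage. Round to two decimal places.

Growth factor = (189.9/115.7)^(1/6) = (1.641314)^(1/6) = 1.086089
Growth rate = 1.086089 − 1 = 0.086089 = 8.6089%

8.61%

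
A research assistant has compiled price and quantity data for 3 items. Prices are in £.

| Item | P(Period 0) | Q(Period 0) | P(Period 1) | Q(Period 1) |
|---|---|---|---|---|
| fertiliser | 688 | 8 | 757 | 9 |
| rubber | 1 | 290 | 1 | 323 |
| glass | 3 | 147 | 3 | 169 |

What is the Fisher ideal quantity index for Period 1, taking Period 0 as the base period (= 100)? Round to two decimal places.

112.62

Laspeyres component (base-period weights):
ΣP(Period 0)Q(Period 1) = 688×9 + 1×323 + 3×169 = 6192 + 323 + 507 = 7022
ΣP(Period 0)Q(Period 0) = 688×8 + 1×290 + 3×147 = 5504 + 290 + 441 = 6235
L = 7022 / 6235 × 100 = 112.6223
Paasche component (current-period weights):
ΣP(Period 1)Q(Period 1) = 757×9 + 1×323 + 3×169 = 6813 + 323 + 507 = 7643
ΣP(Period 1)Q(Period 0) = 757×8 + 1×290 + 3×147 = 6056 + 290 + 441 = 6787
P = 7643 / 6787 × 100 = 112.6123
Fisher = √(L × P) = √(112.6223 × 112.6123) = 112.6173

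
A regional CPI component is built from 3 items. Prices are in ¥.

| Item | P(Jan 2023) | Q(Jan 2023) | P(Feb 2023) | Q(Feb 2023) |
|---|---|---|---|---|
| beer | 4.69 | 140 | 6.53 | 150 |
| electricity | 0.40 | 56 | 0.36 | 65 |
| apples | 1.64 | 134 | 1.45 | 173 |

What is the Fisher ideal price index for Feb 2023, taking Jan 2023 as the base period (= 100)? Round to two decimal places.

124.66

Laspeyres component (base-period weights):
ΣP(Feb 2023)Q(Jan 2023) = 6.53×140 + 0.36×56 + 1.45×134 = 914.2 + 20.16 + 194.3 = 1128.66
ΣP(Jan 2023)Q(Jan 2023) = 4.69×140 + 0.40×56 + 1.64×134 = 656.6 + 22.4 + 219.76 = 898.76
L = 1128.66 / 898.76 × 100 = 125.5797
Paasche component (current-period weights):
ΣP(Feb 2023)Q(Feb 2023) = 6.53×150 + 0.36×65 + 1.45×173 = 979.5 + 23.4 + 250.85 = 1253.75
ΣP(Jan 2023)Q(Feb 2023) = 4.69×150 + 0.40×65 + 1.64×173 = 703.5 + 26 + 283.72 = 1013.22
P = 1253.75 / 1013.22 × 100 = 123.7392
Fisher = √(L × P) = √(125.5797 × 123.7392) = 124.6560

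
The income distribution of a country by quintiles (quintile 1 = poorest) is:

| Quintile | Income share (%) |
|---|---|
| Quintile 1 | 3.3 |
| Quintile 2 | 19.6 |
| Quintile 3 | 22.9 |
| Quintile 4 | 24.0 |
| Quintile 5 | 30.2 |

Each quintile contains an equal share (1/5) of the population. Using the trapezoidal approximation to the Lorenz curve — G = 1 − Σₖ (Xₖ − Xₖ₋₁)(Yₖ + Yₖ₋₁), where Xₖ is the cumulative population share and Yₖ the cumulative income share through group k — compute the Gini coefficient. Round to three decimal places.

0.233

Cumulative income shares Yₖ: 0.0330, 0.2290, 0.4580, 0.6980, 1.0000
Σ (Xₖ−Xₖ₋₁)(Yₖ+Yₖ₋₁) = (1/5)(0.0330+0.0000) + (1/5)(0.2290+0.0330) + (1/5)(0.4580+0.2290) + (1/5)(0.6980+0.4580) + (1/5)(1.0000+0.6980)
  = 0.0066 + 0.0524 + 0.1374 + 0.2312 + 0.3396 = 0.7672
G = 1 − 0.7672 = 0.2328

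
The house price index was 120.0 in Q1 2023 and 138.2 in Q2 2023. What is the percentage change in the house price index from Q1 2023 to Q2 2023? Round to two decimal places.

15.17%

Change = (138.2 − 120.0) / 120.0 × 100
       = 18.2 / 120.0 × 100 = 15.1667%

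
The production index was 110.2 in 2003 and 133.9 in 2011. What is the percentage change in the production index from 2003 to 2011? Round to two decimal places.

21.51%

Change = (133.9 − 110.2) / 110.2 × 100
       = 23.7 / 110.2 × 100 = 21.5064%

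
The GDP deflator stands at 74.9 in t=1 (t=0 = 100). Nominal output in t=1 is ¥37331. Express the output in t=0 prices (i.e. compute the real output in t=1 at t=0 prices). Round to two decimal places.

Real = Nominal ÷ (Index/100) = 37331 ÷ (74.9/100)
     = 37331 ÷ 0.749 = 49841.1215

49841.12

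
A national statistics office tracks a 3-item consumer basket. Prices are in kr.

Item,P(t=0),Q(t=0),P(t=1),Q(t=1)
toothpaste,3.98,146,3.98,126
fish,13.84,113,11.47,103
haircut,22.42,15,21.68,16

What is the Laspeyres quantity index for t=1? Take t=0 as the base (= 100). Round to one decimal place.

Laspeyres quantity index uses base-period prices as weights.
ΣP(t=0)·Q(t=1) = 3.98×126 + 13.84×103 + 22.42×16 = 501.48 + 1425.52 + 358.72 = 2285.72
ΣP(t=0)·Q(t=0) = 3.98×146 + 13.84×113 + 22.42×15 = 581.08 + 1563.92 + 336.3 = 2481.3
Index = 2285.72 / 2481.3 × 100 = 92.1178

92.1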